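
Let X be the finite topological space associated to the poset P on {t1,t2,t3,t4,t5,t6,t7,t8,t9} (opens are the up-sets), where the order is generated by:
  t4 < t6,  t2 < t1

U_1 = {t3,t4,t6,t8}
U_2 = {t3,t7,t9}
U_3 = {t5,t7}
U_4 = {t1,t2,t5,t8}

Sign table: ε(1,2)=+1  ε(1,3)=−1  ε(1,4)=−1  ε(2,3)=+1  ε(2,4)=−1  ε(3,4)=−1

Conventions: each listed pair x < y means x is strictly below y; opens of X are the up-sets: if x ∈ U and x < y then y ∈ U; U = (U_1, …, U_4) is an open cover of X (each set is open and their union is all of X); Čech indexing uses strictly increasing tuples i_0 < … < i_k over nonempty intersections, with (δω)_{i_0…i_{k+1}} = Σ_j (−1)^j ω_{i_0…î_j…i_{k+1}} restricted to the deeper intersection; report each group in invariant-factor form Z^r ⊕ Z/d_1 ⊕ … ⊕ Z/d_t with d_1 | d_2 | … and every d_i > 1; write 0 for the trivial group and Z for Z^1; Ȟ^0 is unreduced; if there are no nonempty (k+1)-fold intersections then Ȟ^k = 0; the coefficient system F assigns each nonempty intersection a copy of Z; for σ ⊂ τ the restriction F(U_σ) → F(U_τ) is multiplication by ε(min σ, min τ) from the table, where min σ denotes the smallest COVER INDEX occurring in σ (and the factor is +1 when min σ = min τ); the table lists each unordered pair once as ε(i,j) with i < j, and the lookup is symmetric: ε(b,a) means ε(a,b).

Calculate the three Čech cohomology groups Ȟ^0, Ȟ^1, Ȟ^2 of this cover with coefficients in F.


Ȟ^0(U;F) ≅ Z, Ȟ^1(U;F) ≅ Z and Ȟ^2(U;F) ≅ 0

nonempty intersections:
  U12={t3} U14={t8} U23={t7} U34={t5}
C dims 4,4; δ0: rk 3, SNF 1^3
Ȟ^0: (4−3)−0=1 ⇒ Z
Ȟ^1: (4−0)−3=1 ⇒ Z
Ȟ^2: (0−0)−0=0 ⇒ 0


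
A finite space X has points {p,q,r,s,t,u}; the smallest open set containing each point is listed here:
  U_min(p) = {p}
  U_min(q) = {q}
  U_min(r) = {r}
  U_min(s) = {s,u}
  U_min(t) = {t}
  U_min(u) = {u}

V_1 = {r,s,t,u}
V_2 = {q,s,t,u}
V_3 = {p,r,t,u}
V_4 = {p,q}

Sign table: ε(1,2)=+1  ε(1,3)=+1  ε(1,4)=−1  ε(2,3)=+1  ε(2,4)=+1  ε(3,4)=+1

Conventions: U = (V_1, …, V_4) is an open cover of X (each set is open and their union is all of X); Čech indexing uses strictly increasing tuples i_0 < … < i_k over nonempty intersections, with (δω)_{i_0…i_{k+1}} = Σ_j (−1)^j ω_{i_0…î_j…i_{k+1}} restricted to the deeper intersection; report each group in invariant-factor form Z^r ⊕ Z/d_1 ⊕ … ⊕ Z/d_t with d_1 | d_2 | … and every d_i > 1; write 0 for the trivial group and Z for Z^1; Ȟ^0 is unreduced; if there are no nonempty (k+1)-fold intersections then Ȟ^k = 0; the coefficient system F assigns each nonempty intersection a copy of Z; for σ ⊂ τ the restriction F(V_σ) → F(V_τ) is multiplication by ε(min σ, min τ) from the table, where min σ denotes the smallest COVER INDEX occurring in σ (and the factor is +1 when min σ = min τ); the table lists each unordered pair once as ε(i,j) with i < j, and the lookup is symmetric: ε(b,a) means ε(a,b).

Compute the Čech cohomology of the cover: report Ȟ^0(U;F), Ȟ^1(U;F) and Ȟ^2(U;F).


Ȟ^0(U;F) ≅ Z, Ȟ^1(U;F) ≅ Z and Ȟ^2(U;F) ≅ 0

intersection data:
  V12={s,t,u} V13={r,t,u} V23={t,u} V24={q} V34={p}
  V123={t,u}
C dims 4,5,1; δ0: rk 3, SNF 1^3; δ1: rk 1, SNF 1^1
Ȟ^0 = (4 − 3) − 0 = 1, so Ȟ^0 ≅ Z
Ȟ^1 = (5 − 1) − 3 = 1, so Ȟ^1 ≅ Z
Ȟ^2 = (1 − 0) − 1 = 0, so Ȟ^2 ≅ 0


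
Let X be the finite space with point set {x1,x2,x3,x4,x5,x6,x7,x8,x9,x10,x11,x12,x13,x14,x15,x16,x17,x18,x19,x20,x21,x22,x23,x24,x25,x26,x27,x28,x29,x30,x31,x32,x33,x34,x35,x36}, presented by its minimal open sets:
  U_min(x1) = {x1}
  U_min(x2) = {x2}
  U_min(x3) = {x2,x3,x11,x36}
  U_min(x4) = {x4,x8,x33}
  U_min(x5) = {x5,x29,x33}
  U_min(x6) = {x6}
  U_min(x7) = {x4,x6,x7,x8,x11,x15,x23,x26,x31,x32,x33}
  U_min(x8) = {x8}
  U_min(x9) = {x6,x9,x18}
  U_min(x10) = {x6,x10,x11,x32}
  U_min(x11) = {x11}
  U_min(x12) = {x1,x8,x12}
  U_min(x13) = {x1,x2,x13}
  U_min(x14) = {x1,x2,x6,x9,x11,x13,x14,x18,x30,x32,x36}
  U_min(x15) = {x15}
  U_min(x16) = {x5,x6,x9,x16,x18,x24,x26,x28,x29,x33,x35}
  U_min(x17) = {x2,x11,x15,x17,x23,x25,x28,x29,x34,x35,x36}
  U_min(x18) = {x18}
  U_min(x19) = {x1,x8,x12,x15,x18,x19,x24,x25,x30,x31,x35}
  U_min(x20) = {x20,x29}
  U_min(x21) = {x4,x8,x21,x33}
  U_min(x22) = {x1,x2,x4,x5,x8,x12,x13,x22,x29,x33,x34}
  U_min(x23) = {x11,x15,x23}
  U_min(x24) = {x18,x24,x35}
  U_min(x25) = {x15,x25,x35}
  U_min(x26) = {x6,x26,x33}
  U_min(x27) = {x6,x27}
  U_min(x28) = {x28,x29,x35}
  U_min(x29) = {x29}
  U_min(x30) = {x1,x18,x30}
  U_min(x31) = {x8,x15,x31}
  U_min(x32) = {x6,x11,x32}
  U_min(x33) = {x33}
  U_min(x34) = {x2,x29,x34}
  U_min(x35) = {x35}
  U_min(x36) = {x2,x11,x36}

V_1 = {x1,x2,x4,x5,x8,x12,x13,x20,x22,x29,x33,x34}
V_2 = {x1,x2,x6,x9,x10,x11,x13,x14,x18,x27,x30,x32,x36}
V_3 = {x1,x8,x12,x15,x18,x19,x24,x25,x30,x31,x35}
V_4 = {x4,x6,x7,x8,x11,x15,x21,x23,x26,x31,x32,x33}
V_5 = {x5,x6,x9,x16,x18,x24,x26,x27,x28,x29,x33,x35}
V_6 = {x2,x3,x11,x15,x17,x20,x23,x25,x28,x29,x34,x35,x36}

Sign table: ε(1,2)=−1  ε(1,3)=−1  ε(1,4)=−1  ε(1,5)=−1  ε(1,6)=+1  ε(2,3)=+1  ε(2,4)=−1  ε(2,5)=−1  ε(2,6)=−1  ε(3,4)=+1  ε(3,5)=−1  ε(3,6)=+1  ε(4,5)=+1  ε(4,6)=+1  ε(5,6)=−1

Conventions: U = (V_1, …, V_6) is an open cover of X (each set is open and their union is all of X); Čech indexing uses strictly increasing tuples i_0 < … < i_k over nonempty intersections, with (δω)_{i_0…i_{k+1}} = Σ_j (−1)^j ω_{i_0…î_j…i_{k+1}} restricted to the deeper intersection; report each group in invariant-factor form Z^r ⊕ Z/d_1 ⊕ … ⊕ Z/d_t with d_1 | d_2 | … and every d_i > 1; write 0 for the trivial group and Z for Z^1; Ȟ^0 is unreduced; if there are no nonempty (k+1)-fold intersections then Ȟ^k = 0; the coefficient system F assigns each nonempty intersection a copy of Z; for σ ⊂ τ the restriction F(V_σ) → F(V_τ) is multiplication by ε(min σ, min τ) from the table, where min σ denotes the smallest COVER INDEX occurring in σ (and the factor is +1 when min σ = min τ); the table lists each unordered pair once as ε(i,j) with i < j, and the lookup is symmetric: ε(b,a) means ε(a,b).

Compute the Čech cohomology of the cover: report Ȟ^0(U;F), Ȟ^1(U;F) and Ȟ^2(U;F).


Ȟ^0 = 0, Ȟ^1 = Z/2 and Ȟ^2 = Z

nerve of the cover:
  V12={x1,x2,x13} V13={x1,x8,x12} V14={x4,x8,x33} V15={x5,x29,x33} V16={x2,x20,x29,x34} V23={x1,x18,x30} V24={x6,x11,x32} V25={x6,x9,x18,x27} V26={x2,x11,x36} V34={x8,x15,x31} V35={x18,x24,x35} V36={x15,x25,x35} V45={x6,x26,x33} V46={x11,x15,x23} V56={x28,x29,x35}
  V123={x1} V126={x2} V134={x8} V145={x33} V156={x29} V235={x18} V245={x6} V246={x11} V346={x15} V356={x35}
C dims 6,15,10; δ0: rk 6, SNF 1^5·2; δ1: rk 9, SNF 1^9
Ȟ^0 = (6 − 6) − 0 = 0, so Ȟ^0 ≅ 0
Ȟ^1 = (15 − 9) − 6 = 0 plus torsion [2], so Ȟ^1 ≅ Z/2
Ȟ^2 = (10 − 0) − 9 = 1, so Ȟ^2 ≅ Z


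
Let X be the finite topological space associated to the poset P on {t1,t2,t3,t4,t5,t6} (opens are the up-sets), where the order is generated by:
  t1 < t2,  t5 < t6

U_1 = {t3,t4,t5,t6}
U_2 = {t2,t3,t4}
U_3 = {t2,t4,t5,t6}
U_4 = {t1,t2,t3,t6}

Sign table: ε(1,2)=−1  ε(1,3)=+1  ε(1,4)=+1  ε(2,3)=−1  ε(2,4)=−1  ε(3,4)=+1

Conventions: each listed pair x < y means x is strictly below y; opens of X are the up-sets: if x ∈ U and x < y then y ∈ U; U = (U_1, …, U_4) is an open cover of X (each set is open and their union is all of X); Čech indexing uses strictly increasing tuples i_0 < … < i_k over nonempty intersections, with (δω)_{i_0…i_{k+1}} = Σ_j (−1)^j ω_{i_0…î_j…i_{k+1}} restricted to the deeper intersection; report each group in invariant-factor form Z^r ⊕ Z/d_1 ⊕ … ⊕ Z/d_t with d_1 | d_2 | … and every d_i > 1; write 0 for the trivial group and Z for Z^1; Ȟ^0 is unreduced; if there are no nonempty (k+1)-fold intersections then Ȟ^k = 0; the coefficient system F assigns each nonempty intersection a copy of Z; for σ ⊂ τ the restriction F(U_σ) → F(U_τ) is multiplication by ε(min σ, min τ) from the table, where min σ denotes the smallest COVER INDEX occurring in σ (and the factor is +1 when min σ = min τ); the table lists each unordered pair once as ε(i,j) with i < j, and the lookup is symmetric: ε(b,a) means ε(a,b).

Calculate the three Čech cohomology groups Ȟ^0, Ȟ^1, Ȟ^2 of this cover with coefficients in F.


Ȟ^0 = Z, Ȟ^1 = 0 and Ȟ^2 = Z

nonempty overlaps:
  U12={t3,t4} U13={t4,t5,t6} U14={t3,t6} U23={t2,t4} U24={t2,t3} U34={t2,t6}
  U123={t4} U124={t3} U134={t6} U234={t2}
C dims 4,6,4; δ0: rk 3, SNF 1^3; δ1: rk 3, SNF 1^3
degree 0: 4−3−0 = 1 → Ȟ^0 ≅ Z
degree 1: 6−3−3 = 0 → Ȟ^1 ≅ 0
degree 2: 4−0−3 = 1 → Ȟ^2 ≅ Z


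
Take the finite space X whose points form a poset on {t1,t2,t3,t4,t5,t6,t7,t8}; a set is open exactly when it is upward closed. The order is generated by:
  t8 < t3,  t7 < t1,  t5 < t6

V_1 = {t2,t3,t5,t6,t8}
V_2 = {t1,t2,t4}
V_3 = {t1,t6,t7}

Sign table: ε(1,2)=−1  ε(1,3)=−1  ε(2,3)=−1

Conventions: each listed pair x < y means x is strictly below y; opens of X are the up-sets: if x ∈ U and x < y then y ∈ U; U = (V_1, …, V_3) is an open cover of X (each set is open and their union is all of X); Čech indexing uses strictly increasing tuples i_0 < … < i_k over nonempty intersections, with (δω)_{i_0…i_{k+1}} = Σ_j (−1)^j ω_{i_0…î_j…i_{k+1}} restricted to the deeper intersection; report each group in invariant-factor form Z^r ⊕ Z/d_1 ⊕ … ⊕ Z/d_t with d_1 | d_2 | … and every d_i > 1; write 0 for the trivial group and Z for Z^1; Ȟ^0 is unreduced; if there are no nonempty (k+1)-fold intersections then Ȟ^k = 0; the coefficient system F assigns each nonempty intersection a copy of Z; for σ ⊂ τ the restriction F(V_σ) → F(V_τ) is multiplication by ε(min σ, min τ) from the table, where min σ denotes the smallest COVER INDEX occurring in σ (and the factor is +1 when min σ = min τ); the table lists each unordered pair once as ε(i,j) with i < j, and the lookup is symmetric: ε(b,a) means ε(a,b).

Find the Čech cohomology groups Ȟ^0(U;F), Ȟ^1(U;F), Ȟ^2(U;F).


nonempty overlaps:
  V12={t2} V13={t6} V23={t1}
C dims 3,3; δ0: rk 3, SNF 1^2·2
degree 0: 3−3−0 = 0 → Ȟ^0 ≅ 0
degree 1: 3−0−3 = 0 plus torsion [2] → Ȟ^1 ≅ Z/2
degree 2: 0−0−0 = 0 → Ȟ^2 ≅ 0

Ȟ^0 ≅ 0, Ȟ^1 ≅ Z/2 and Ȟ^2 ≅ 0


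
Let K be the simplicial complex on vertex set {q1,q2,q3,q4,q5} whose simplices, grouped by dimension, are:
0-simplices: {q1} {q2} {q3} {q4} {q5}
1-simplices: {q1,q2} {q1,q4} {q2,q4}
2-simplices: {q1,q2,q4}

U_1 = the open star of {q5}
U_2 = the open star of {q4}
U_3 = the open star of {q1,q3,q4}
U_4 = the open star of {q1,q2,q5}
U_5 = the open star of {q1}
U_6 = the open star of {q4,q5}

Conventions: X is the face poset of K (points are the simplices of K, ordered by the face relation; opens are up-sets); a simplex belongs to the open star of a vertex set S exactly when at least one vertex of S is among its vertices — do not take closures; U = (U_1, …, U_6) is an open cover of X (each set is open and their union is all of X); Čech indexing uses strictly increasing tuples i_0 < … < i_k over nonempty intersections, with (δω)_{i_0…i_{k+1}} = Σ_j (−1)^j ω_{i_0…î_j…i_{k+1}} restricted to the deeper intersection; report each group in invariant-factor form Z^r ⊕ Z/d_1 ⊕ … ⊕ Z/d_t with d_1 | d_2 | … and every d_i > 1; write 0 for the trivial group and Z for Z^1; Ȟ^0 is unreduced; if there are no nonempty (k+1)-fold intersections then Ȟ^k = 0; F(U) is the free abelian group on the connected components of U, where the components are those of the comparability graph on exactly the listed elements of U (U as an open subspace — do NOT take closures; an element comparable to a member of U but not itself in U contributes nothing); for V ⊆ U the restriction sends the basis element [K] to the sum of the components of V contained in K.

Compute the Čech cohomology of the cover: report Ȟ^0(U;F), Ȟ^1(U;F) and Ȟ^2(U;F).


Ȟ^0(U;F) ≅ Z^3, Ȟ^1(U;F) ≅ 0, Ȟ^2(U;F) ≅ 0

nerve of the cover:
  U1={{q5}} U2={{q4},{q1,q4},{q2,q4},{q1,q2,q4}} U3={{q1},{q3},{q4},{q1,q2},{q1,q4},{q2,q4},{q1,q2,q4}} U4={{q1},{q2},{q5},{q1,q2},{q1,q4},{q2,q4},{q1,q2,q4}} U5={{q1},{q1,q2},{q1,q4},{q1,q2,q4}} U6={{q4},{q5},{q1,q4},{q2,q4},{q1,q2,q4}}
  U14={{q5}} U16={{q5}} U23={{q4},{q1,q4},{q2,q4},{q1,q2,q4}} U24={{q1,q4},{q2,q4},{q1,q2,q4}} U25={{q1,q4},{q1,q2,q4}} U26={{q4},{q1,q4},{q2,q4},{q1,q2,q4}} U34={{q1},{q1,q2},{q1,q4},{q2,q4},{q1,q2,q4}} U35={{q1},{q1,q2},{q1,q4},{q1,q2,q4}} U36={{q4},{q1,q4},{q2,q4},{q1,q2,q4}} U45={{q1},{q1,q2},{q1,q4},{q1,q2,q4}} U46={{q5},{q1,q4},{q2,q4},{q1,q2,q4}} U56={{q1,q4},{q1,q2,q4}}
  U146={{q5}} U234={{q1,q4},{q2,q4},{q1,q2,q4}} U235={{q1,q4},{q1,q2,q4}} U236={{q4},{q1,q4},{q2,q4},{q1,q2,q4}} U245={{q1,q4},{q1,q2,q4}} U246={{q1,q4},{q2,q4},{q1,q2,q4}} U256={{q1,q4},{q1,q2,q4}} U345={{q1},{q1,q2},{q1,q4},{q1,q2,q4}} U346={{q1,q4},{q2,q4},{q1,q2,q4}} U356={{q1,q4},{q1,q2,q4}} U456={{q1,q4},{q1,q2,q4}}
  U2345={{q1,q4},{q1,q2,q4}} U2346={{q1,q4},{q2,q4},{q1,q2,q4}} U2356={{q1,q4},{q1,q2,q4}} U2456={{q1,q4},{q1,q2,q4}} U3456={{q1,q4},{q1,q2,q4}}
  U23456={{q1,q4},{q1,q2,q4}}
components per intersection:
  U1: {{q5}}
  U2: {{q4},{q1,q4},{q2,q4},{q1,q2,q4}}
  U3: {{q1},{q4},{q1,q2},{q1,q4},{q2,q4},{q1,q2,q4}} {{q3}}
  U4: {{q1},{q2},{q1,q2},{q1,q4},{q2,q4},{q1,q2,q4}} {{q5}}
  U5: {{q1},{q1,q2},{q1,q4},{q1,q2,q4}}
  U6: {{q4},{q1,q4},{q2,q4},{q1,q2,q4}} {{q5}}
  U14: {{q5}}
  U16: {{q5}}
  U23: {{q4},{q1,q4},{q2,q4},{q1,q2,q4}}
  U24: {{q1,q4},{q2,q4},{q1,q2,q4}}
  U25: {{q1,q4},{q1,q2,q4}}
  U26: {{q4},{q1,q4},{q2,q4},{q1,q2,q4}}
  U34: {{q1},{q1,q2},{q1,q4},{q2,q4},{q1,q2,q4}}
  U35: {{q1},{q1,q2},{q1,q4},{q1,q2,q4}}
  U36: {{q4},{q1,q4},{q2,q4},{q1,q2,q4}}
  U45: {{q1},{q1,q2},{q1,q4},{q1,q2,q4}}
  U46: {{q5}} {{q1,q4},{q2,q4},{q1,q2,q4}}
  U56: {{q1,q4},{q1,q2,q4}}
  U146: {{q5}}
  U234: {{q1,q4},{q2,q4},{q1,q2,q4}}
  U235: {{q1,q4},{q1,q2,q4}}
  U236: {{q4},{q1,q4},{q2,q4},{q1,q2,q4}}
  U245: {{q1,q4},{q1,q2,q4}}
  U246: {{q1,q4},{q2,q4},{q1,q2,q4}}
  U256: {{q1,q4},{q1,q2,q4}}
  U345: {{q1},{q1,q2},{q1,q4},{q1,q2,q4}}
  U346: {{q1,q4},{q2,q4},{q1,q2,q4}}
  U356: {{q1,q4},{q1,q2,q4}}
  U456: {{q1,q4},{q1,q2,q4}}
  U2345: {{q1,q4},{q1,q2,q4}}
  U2346: {{q1,q4},{q2,q4},{q1,q2,q4}}
  U2356: {{q1,q4},{q1,q2,q4}}
  U2456: {{q1,q4},{q1,q2,q4}}
  U3456: {{q1,q4},{q1,q2,q4}}
  U23456: {{q1,q4},{q1,q2,q4}}
C dims 9,13,11,5; δ0: rk 6, SNF 1^6; δ1: rk 7, SNF 1^7; δ2: rk 4, SNF 1^4
Ȟ^0 = (9 − 6) − 0 = 3, so Ȟ^0 ≅ Z^3
Ȟ^1 = (13 − 7) − 6 = 0, so Ȟ^1 ≅ 0
Ȟ^2 = (11 − 4) − 7 = 0, so Ȟ^2 ≅ 0


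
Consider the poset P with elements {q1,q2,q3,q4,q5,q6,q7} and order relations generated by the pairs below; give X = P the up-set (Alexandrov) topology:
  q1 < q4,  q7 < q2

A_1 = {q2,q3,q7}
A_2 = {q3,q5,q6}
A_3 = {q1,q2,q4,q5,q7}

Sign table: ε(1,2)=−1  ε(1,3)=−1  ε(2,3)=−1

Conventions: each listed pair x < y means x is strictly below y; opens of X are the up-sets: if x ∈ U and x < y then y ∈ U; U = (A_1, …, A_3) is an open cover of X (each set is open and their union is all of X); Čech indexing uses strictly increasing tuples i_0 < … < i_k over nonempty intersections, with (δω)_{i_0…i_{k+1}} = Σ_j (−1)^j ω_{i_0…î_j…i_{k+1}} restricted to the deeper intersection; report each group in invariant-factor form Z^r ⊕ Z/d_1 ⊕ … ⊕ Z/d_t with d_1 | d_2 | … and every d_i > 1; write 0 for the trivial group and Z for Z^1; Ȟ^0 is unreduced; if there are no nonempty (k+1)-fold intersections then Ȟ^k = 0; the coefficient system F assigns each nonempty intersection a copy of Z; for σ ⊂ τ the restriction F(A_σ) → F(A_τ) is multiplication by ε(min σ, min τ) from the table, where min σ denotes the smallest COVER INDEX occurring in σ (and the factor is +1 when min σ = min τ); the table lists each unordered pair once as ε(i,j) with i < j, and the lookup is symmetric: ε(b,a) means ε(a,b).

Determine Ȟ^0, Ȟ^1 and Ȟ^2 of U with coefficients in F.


nonempty intersections:
  A12={q3} A13={q2,q7} A23={q5}
C dims 3,3; δ0: rk 3, SNF 1^2·2
Ȟ^0: (3−3)−0=0 ⇒ 0
Ȟ^1: (3−0)−3=0 plus torsion [2] ⇒ Z/2
Ȟ^2: (0−0)−0=0 ⇒ 0

Ȟ^0(U;F) ≅ 0; Ȟ^1(U;F) ≅ Z/2; Ȟ^2(U;F) ≅ 0


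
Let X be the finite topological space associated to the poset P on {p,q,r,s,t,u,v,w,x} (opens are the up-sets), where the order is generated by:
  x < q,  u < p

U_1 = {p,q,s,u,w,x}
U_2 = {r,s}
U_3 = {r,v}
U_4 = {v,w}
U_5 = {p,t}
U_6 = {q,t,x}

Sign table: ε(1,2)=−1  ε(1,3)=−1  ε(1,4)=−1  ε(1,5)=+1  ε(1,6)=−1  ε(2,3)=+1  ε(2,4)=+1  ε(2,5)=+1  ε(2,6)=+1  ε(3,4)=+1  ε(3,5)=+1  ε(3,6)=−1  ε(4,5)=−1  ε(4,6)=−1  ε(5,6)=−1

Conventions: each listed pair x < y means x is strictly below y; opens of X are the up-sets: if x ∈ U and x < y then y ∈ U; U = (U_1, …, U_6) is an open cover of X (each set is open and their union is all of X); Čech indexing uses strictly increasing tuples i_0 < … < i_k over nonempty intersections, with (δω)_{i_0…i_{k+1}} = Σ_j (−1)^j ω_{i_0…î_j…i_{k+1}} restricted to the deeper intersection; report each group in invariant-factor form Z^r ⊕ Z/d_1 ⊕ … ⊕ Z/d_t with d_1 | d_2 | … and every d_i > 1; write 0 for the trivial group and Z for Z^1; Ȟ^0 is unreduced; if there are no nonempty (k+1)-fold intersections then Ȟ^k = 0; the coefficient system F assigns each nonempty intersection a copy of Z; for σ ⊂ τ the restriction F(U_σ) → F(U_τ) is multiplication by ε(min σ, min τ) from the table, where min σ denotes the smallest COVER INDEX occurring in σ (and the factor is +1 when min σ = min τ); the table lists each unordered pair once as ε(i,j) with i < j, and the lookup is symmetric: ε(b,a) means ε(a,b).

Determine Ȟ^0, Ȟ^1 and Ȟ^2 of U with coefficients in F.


Ȟ^0(U;F) ≅ Z,  Ȟ^1(U;F) ≅ Z^2,  Ȟ^2(U;F) ≅ 0

cover nerve:
  U12={s} U14={w} U15={p} U16={q,x} U23={r} U34={v} U56={t}
C dims 6,7; δ0: rk 5, SNF 1^5
Ȟ^0: (6−5)−0=1 ⇒ Z
Ȟ^1: (7−0)−5=2 ⇒ Z^2
Ȟ^2: (0−0)−0=0 ⇒ 0


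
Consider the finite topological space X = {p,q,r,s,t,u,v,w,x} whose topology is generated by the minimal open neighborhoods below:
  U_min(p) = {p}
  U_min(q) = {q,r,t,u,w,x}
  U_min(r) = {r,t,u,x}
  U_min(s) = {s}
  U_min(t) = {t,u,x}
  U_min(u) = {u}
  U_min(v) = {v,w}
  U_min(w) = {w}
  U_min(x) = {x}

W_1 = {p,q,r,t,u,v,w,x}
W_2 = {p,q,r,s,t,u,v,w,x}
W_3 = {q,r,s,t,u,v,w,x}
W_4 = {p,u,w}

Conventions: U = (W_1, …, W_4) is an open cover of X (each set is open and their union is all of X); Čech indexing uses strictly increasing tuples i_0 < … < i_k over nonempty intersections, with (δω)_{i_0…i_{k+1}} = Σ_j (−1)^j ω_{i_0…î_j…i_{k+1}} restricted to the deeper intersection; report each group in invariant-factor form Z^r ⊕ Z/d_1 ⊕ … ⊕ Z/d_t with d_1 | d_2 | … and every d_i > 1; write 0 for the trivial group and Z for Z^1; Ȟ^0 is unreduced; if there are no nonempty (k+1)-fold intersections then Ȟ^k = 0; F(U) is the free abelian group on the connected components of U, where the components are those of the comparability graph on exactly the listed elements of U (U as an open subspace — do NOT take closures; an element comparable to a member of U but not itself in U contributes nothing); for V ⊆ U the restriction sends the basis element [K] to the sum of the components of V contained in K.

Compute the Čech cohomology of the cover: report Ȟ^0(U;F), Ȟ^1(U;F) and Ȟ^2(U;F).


Ȟ^0 ≅ Z^3,  Ȟ^1 ≅ 0,  Ȟ^2 ≅ 0

nonempty intersections:
  W12={p,q,r,t,u,v,w,x} W13={q,r,t,u,v,w,x} W14={p,u,w} W23={q,r,s,t,u,v,w,x} W24={p,u,w} W34={u,w}
  W123={q,r,t,u,v,w,x} W124={p,u,w} W134={u,w} W234={u,w}
  W1234={u,w}
components per intersection:
  W1: {p} {q,r,t,u,v,w,x}
  W2: {p} {q,r,t,u,v,w,x} {s}
  W3: {q,r,t,u,v,w,x} {s}
  W4: {p} {u} {w}
  W12: {p} {q,r,t,u,v,w,x}
  W13: {q,r,t,u,v,w,x}
  W14: {p} {u} {w}
  W23: {q,r,t,u,v,w,x} {s}
  W24: {p} {u} {w}
  W34: {u} {w}
  W123: {q,r,t,u,v,w,x}
  W124: {p} {u} {w}
  W134: {u} {w}
  W234: {u} {w}
  W1234: {u} {w}
C dims 10,13,8,2; δ0: rk 7, SNF 1^7; δ1: rk 6, SNF 1^6; δ2: rk 2, SNF 1^2
Ȟ^0: (10−7)−0=3 ⇒ Z^3
Ȟ^1: (13−6)−7=0 ⇒ 0
Ȟ^2: (8−2)−6=0 ⇒ 0


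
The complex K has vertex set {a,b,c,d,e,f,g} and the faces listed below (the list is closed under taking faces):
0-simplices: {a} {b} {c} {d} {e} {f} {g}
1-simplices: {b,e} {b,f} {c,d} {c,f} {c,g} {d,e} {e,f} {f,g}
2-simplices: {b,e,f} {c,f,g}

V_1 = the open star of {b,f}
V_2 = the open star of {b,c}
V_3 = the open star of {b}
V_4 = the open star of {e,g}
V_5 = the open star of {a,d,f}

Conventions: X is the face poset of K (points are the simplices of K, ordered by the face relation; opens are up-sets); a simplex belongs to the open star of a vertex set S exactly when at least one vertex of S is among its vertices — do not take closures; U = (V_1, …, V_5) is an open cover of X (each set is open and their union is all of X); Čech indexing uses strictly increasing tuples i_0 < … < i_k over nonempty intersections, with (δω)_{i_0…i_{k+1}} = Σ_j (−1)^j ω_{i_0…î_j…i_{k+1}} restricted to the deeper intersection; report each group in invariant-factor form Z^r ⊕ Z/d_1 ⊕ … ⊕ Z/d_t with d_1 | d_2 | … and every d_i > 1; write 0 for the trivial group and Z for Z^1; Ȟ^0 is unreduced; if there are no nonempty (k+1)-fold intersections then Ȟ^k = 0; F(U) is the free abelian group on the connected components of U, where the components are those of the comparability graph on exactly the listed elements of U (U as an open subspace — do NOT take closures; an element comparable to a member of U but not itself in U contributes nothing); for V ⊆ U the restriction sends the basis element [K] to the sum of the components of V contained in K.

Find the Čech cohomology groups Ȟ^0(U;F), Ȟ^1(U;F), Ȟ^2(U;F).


cover nerve:
  V1={{b},{f},{b,e},{b,f},{c,f},{e,f},{f,g},{b,e,f},{c,f,g}} V2={{b},{c},{b,e},{b,f},{c,d},{c,f},{c,g},{b,e,f},{c,f,g}} V3={{b},{b,e},{b,f},{b,e,f}} V4={{e},{g},{b,e},{c,g},{d,e},{e,f},{f,g},{b,e,f},{c,f,g}} V5={{a},{d},{f},{b,f},{c,d},{c,f},{d,e},{e,f},{f,g},{b,e,f},{c,f,g}}
  V12={{b},{b,e},{b,f},{c,f},{b,e,f},{c,f,g}} V13={{b},{b,e},{b,f},{b,e,f}} V14={{b,e},{e,f},{f,g},{b,e,f},{c,f,g}} V15={{f},{b,f},{c,f},{e,f},{f,g},{b,e,f},{c,f,g}} V23={{b},{b,e},{b,f},{b,e,f}} V24={{b,e},{c,g},{b,e,f},{c,f,g}} V25={{b,f},{c,d},{c,f},{b,e,f},{c,f,g}} V34={{b,e},{b,e,f}} V35={{b,f},{b,e,f}} V45={{d,e},{e,f},{f,g},{b,e,f},{c,f,g}}
  V123={{b},{b,e},{b,f},{b,e,f}} V124={{b,e},{b,e,f},{c,f,g}} V125={{b,f},{c,f},{b,e,f},{c,f,g}} V134={{b,e},{b,e,f}} V135={{b,f},{b,e,f}} V145={{e,f},{f,g},{b,e,f},{c,f,g}} V234={{b,e},{b,e,f}} V235={{b,f},{b,e,f}} V245={{b,e,f},{c,f,g}} V345={{b,e,f}}
  V1234={{b,e},{b,e,f}} V1235={{b,f},{b,e,f}} V1245={{b,e,f},{c,f,g}} V1345={{b,e,f}} V2345={{b,e,f}}
  V12345={{b,e,f}}
components per intersection:
  V1: {{b},{f},{b,e},{b,f},{c,f},{e,f},{f,g},{b,e,f},{c,f,g}}
  V2: {{b},{b,e},{b,f},{b,e,f}} {{c},{c,d},{c,f},{c,g},{c,f,g}}
  V3: {{b},{b,e},{b,f},{b,e,f}}
  V4: {{e},{b,e},{d,e},{e,f},{b,e,f}} {{g},{c,g},{f,g},{c,f,g}}
  V5: {{a}} {{d},{c,d},{d,e}} {{f},{b,f},{c,f},{e,f},{f,g},{b,e,f},{c,f,g}}
  V12: {{b},{b,e},{b,f},{b,e,f}} {{c,f},{c,f,g}}
  V13: {{b},{b,e},{b,f},{b,e,f}}
  V14: {{b,e},{e,f},{b,e,f}} {{f,g},{c,f,g}}
  V15: {{f},{b,f},{c,f},{e,f},{f,g},{b,e,f},{c,f,g}}
  V23: {{b},{b,e},{b,f},{b,e,f}}
  V24: {{b,e},{b,e,f}} {{c,g},{c,f,g}}
  V25: {{b,f},{b,e,f}} {{c,d}} {{c,f},{c,f,g}}
  V34: {{b,e},{b,e,f}}
  V35: {{b,f},{b,e,f}}
  V45: {{d,e}} {{e,f},{b,e,f}} {{f,g},{c,f,g}}
  V123: {{b},{b,e},{b,f},{b,e,f}}
  V124: {{b,e},{b,e,f}} {{c,f,g}}
  V125: {{b,f},{b,e,f}} {{c,f},{c,f,g}}
  V134: {{b,e},{b,e,f}}
  V135: {{b,f},{b,e,f}}
  V145: {{e,f},{b,e,f}} {{f,g},{c,f,g}}
  V234: {{b,e},{b,e,f}}
  V235: {{b,f},{b,e,f}}
  V245: {{b,e,f}} {{c,f,g}}
  V345: {{b,e,f}}
  V1234: {{b,e},{b,e,f}}
  V1235: {{b,f},{b,e,f}}
  V1245: {{b,e,f}} {{c,f,g}}
  V1345: {{b,e,f}}
  V2345: {{b,e,f}}
  V12345: {{b,e,f}}
C dims 9,17,14,6; δ0: rk 7, SNF 1^7; δ1: rk 9, SNF 1^9; δ2: rk 5, SNF 1^5
Ȟ^0: (9−7)−0=2 ⇒ Z^2
Ȟ^1: (17−9)−7=1 ⇒ Z
Ȟ^2: (14−5)−9=0 ⇒ 0

Ȟ^0 ≅ Z^2,  Ȟ^1 ≅ Z,  Ȟ^2 ≅ 0


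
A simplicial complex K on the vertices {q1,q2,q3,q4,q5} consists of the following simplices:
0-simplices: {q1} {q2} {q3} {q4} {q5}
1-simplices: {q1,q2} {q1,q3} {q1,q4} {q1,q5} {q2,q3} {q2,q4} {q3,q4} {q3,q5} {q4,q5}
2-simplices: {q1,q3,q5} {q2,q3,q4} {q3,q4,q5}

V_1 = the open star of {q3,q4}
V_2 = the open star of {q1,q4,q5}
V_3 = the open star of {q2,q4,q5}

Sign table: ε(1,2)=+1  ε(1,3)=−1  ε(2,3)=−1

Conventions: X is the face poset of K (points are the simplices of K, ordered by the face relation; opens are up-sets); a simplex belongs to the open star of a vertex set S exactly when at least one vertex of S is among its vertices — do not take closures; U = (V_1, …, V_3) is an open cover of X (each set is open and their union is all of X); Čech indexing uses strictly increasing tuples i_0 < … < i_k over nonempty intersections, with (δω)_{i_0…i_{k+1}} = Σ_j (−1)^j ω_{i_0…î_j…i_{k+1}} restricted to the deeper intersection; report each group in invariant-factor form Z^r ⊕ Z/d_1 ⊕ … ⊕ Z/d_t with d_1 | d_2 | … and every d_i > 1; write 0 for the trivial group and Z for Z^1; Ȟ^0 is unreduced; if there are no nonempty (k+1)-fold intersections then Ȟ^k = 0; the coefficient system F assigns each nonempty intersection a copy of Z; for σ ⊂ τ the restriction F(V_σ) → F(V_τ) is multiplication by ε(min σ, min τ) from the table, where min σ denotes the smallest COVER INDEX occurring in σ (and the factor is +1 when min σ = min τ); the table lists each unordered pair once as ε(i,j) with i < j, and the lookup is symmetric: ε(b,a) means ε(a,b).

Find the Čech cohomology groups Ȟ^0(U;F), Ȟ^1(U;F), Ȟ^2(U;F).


nerve of the cover:
  V1={{q3},{q4},{q1,q3},{q1,q4},{q2,q3},{q2,q4},{q3,q4},{q3,q5},{q4,q5},{q1,q3,q5},{q2,q3,q4},{q3,q4,q5}} V2={{q1},{q4},{q5},{q1,q2},{q1,q3},{q1,q4},{q1,q5},{q2,q4},{q3,q4},{q3,q5},{q4,q5},{q1,q3,q5},{q2,q3,q4},{q3,q4,q5}} V3={{q2},{q4},{q5},{q1,q2},{q1,q4},{q1,q5},{q2,q3},{q2,q4},{q3,q4},{q3,q5},{q4,q5},{q1,q3,q5},{q2,q3,q4},{q3,q4,q5}}
  V12={{q4},{q1,q3},{q1,q4},{q2,q4},{q3,q4},{q3,q5},{q4,q5},{q1,q3,q5},{q2,q3,q4},{q3,q4,q5}} V13={{q4},{q1,q4},{q2,q3},{q2,q4},{q3,q4},{q3,q5},{q4,q5},{q1,q3,q5},{q2,q3,q4},{q3,q4,q5}} V23={{q4},{q5},{q1,q2},{q1,q4},{q1,q5},{q2,q4},{q3,q4},{q3,q5},{q4,q5},{q1,q3,q5},{q2,q3,q4},{q3,q4,q5}}
  V123={{q4},{q1,q4},{q2,q4},{q3,q4},{q3,q5},{q4,q5},{q1,q3,q5},{q2,q3,q4},{q3,q4,q5}}
C dims 3,3,1; δ0: rk 2, SNF 1^2; δ1: rk 1, SNF 1^1
Ȟ^0 = (3 − 2) − 0 = 1, so Ȟ^0 ≅ Z
Ȟ^1 = (3 − 1) − 2 = 0, so Ȟ^1 ≅ 0
Ȟ^2 = (1 − 0) − 1 = 0, so Ȟ^2 ≅ 0

Ȟ^0 ≅ Z, Ȟ^1 ≅ 0, Ȟ^2 ≅ 0


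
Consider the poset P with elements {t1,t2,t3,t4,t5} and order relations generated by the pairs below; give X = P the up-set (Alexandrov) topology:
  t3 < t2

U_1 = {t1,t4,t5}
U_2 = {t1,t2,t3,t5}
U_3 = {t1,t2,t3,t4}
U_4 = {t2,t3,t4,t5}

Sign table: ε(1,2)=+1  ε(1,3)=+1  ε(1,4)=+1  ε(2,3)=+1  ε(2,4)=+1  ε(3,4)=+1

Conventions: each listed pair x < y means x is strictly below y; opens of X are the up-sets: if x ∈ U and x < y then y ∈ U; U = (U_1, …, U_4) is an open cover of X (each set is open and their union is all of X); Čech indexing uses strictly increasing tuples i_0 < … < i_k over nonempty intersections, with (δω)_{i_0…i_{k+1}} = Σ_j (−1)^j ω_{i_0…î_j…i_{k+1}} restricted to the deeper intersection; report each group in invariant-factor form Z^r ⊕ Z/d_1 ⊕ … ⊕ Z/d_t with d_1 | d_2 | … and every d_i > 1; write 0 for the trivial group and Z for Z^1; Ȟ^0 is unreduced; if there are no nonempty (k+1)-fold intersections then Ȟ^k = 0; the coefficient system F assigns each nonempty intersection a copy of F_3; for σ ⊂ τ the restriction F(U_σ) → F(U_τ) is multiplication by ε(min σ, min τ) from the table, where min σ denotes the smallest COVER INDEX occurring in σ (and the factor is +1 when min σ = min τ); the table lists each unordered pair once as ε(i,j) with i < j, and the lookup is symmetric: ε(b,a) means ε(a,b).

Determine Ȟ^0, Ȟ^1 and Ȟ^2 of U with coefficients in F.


intersection data:
  U12={t1,t5} U13={t1,t4} U14={t4,t5} U23={t1,t2,t3} U24={t2,t3,t5} U34={t2,t3,t4}
  U123={t1} U124={t5} U134={t4} U234={t2,t3}
C dims 4,6,4; δ0: rk_F3 3; δ1: rk_F3 3
Ȟ^0 = (4 − 3) − 0 = 1, so Ȟ^0 ≅ Z/3
Ȟ^1 = (6 − 3) − 3 = 0, so Ȟ^1 ≅ 0
Ȟ^2 = (4 − 0) − 3 = 1, so Ȟ^2 ≅ Z/3

Ȟ^0(U;F) ≅ Z/3, Ȟ^1(U;F) ≅ 0, Ȟ^2(U;F) ≅ Z/3


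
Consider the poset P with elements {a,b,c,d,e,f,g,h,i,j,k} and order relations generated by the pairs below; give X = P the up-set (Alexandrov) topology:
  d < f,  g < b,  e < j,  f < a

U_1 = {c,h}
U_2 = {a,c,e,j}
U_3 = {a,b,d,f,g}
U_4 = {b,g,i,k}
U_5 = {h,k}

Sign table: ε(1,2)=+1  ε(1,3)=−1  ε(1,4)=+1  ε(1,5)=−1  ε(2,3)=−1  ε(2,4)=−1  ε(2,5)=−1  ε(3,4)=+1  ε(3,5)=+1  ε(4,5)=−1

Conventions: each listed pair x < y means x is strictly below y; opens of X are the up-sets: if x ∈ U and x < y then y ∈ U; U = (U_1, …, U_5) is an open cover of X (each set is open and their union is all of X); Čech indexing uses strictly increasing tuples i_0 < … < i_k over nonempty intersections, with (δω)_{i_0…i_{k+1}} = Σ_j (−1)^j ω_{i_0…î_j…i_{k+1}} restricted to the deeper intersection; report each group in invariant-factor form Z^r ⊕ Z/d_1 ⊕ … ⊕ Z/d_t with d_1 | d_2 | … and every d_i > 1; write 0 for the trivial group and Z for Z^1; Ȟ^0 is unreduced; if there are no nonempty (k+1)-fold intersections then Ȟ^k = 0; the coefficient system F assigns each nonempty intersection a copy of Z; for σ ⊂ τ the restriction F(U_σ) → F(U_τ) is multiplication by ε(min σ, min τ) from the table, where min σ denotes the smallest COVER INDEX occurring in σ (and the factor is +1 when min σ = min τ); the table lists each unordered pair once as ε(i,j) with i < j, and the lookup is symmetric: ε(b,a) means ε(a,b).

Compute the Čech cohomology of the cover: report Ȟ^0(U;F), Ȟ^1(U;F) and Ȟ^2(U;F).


nerve of the cover:
  U12={c} U15={h} U23={a} U34={b,g} U45={k}
C dims 5,5; δ0: rk 5, SNF 1^4·2
Ȟ^0 = (5 − 5) − 0 = 0, so Ȟ^0 ≅ 0
Ȟ^1 = (5 − 0) − 5 = 0 plus torsion [2], so Ȟ^1 ≅ Z/2
Ȟ^2 = (0 − 0) − 0 = 0, so Ȟ^2 ≅ 0

Ȟ^0 ≅ 0; Ȟ^1 ≅ Z/2; Ȟ^2 ≅ 0


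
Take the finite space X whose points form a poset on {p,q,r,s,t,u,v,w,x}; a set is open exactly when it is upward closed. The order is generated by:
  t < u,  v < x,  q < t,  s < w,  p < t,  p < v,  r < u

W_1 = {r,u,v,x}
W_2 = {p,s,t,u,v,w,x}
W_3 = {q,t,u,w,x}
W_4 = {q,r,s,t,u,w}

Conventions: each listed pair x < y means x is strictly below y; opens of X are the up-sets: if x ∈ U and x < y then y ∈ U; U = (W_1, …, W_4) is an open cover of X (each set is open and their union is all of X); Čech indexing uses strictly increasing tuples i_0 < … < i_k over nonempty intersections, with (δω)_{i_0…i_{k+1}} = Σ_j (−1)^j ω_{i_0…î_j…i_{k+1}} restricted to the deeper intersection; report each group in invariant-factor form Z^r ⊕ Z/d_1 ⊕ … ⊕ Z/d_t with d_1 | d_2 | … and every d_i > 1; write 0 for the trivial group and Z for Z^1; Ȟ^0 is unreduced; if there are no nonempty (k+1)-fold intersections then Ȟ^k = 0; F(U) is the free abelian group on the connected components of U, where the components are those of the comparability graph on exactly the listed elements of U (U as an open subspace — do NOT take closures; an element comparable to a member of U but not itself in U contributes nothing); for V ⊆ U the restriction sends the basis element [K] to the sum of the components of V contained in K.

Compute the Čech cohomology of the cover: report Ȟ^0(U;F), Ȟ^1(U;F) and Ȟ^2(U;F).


Ȟ^0 ≅ Z^2; Ȟ^1 ≅ 0; Ȟ^2 ≅ 0

nonempty intersections:
  W12={u,v,x} W13={u,x} W14={r,u} W23={t,u,w,x} W24={s,t,u,w} W34={q,t,u,w}
  W123={u,x} W124={u} W134={u} W234={t,u,w}
  W1234={u}
components per intersection:
  W1: {r,u} {v,x}
  W2: {p,t,u,v,x} {s,w}
  W3: {q,t,u} {w} {x}
  W4: {q,r,t,u} {s,w}
  W12: {u} {v,x}
  W13: {u} {x}
  W14: {r,u}
  W23: {t,u} {w} {x}
  W24: {s,w} {t,u}
  W34: {q,t,u} {w}
  W123: {u} {x}
  W124: {u}
  W134: {u}
  W234: {t,u} {w}
  W1234: {u}
C dims 9,12,6,1; δ0: rk 7, SNF 1^7; δ1: rk 5, SNF 1^5; δ2: rk 1, SNF 1^1
Ȟ^0: (9−7)−0=2 ⇒ Z^2
Ȟ^1: (12−5)−7=0 ⇒ 0
Ȟ^2: (6−1)−5=0 ⇒ 0


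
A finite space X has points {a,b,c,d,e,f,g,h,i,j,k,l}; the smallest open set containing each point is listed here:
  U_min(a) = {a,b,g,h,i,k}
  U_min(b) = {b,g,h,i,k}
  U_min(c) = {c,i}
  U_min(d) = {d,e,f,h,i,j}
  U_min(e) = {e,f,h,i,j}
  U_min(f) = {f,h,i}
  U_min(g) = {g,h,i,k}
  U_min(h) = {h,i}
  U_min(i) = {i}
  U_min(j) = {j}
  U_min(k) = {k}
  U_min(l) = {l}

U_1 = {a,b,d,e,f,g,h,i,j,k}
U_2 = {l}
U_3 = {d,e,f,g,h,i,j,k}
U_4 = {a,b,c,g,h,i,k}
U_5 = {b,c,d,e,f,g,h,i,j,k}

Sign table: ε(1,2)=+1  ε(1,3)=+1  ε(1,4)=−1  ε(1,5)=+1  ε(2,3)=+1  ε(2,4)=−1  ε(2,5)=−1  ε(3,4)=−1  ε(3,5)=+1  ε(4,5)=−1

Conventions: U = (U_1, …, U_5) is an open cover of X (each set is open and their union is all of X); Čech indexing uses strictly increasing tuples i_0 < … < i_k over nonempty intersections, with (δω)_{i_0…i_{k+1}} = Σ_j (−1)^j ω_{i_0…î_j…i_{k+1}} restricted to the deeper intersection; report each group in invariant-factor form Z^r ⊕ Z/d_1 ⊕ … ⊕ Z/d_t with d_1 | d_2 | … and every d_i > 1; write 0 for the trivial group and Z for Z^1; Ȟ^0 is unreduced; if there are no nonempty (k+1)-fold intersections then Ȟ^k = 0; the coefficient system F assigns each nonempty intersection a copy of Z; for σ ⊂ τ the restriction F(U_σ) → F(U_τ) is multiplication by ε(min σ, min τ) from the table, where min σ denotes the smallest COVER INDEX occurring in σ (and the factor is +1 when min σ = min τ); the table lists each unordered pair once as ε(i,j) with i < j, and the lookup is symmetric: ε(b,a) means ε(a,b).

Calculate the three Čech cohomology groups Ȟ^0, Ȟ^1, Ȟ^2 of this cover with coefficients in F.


Ȟ^0 ≅ Z^2; Ȟ^1 ≅ 0; Ȟ^2 ≅ 0

nonempty intersections:
  U13={d,e,f,g,h,i,j,k} U14={a,b,g,h,i,k} U15={b,d,e,f,g,h,i,j,k} U34={g,h,i,k} U35={d,e,f,g,h,i,j,k} U45={b,c,g,h,i,k}
  U134={g,h,i,k} U135={d,e,f,g,h,i,j,k} U145={b,g,h,i,k} U345={g,h,i,k}
  U1345={g,h,i,k}
C dims 5,6,4,1; δ0: rk 3, SNF 1^3; δ1: rk 3, SNF 1^3; δ2: rk 1, SNF 1^1
Ȟ^0: (5−3)−0=2 ⇒ Z^2
Ȟ^1: (6−3)−3=0 ⇒ 0
Ȟ^2: (4−1)−3=0 ⇒ 0


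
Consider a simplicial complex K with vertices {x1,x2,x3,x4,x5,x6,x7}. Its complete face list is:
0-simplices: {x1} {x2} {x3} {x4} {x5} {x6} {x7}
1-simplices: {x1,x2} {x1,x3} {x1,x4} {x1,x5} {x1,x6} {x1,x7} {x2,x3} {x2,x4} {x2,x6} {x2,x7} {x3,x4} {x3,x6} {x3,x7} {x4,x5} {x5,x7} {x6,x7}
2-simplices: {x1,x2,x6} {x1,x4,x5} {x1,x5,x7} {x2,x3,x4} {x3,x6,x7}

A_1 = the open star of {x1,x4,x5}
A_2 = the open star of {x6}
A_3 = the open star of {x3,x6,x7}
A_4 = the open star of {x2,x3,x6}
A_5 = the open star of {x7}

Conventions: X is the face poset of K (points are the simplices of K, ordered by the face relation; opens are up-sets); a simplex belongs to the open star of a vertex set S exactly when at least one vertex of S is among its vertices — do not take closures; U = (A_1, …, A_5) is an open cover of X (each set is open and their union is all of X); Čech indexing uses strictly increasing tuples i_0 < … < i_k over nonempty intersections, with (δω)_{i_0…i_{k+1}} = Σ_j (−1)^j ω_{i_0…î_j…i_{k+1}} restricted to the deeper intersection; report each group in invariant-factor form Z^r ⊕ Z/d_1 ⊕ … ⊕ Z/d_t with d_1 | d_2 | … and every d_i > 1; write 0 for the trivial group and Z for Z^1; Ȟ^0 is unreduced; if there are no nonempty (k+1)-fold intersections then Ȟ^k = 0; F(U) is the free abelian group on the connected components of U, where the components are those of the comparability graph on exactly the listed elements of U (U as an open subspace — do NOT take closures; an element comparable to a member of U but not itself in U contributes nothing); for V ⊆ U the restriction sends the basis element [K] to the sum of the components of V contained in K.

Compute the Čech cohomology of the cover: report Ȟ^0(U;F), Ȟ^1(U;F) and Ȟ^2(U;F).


Ȟ^0 = Z, Ȟ^1 = Z^4, Ȟ^2 = 0

nonempty intersections:
  A1={{x1},{x4},{x5},{x1,x2},{x1,x3},{x1,x4},{x1,x5},{x1,x6},{x1,x7},{x2,x4},{x3,x4},{x4,x5},{x5,x7},{x1,x2,x6},{x1,x4,x5},{x1,x5,x7},{x2,x3,x4}} A2={{x6},{x1,x6},{x2,x6},{x3,x6},{x6,x7},{x1,x2,x6},{x3,x6,x7}} A3={{x3},{x6},{x7},{x1,x3},{x1,x6},{x1,x7},{x2,x3},{x2,x6},{x2,x7},{x3,x4},{x3,x6},{x3,x7},{x5,x7},{x6,x7},{x1,x2,x6},{x1,x5,x7},{x2,x3,x4},{x3,x6,x7}} A4={{x2},{x3},{x6},{x1,x2},{x1,x3},{x1,x6},{x2,x3},{x2,x4},{x2,x6},{x2,x7},{x3,x4},{x3,x6},{x3,x7},{x6,x7},{x1,x2,x6},{x2,x3,x4},{x3,x6,x7}} A5={{x7},{x1,x7},{x2,x7},{x3,x7},{x5,x7},{x6,x7},{x1,x5,x7},{x3,x6,x7}}
  A12={{x1,x6},{x1,x2,x6}} A13={{x1,x3},{x1,x6},{x1,x7},{x3,x4},{x5,x7},{x1,x2,x6},{x1,x5,x7},{x2,x3,x4}} A14={{x1,x2},{x1,x3},{x1,x6},{x2,x4},{x3,x4},{x1,x2,x6},{x2,x3,x4}} A15={{x1,x7},{x5,x7},{x1,x5,x7}} A23={{x6},{x1,x6},{x2,x6},{x3,x6},{x6,x7},{x1,x2,x6},{x3,x6,x7}} A24={{x6},{x1,x6},{x2,x6},{x3,x6},{x6,x7},{x1,x2,x6},{x3,x6,x7}} A25={{x6,x7},{x3,x6,x7}} A34={{x3},{x6},{x1,x3},{x1,x6},{x2,x3},{x2,x6},{x2,x7},{x3,x4},{x3,x6},{x3,x7},{x6,x7},{x1,x2,x6},{x2,x3,x4},{x3,x6,x7}} A35={{x7},{x1,x7},{x2,x7},{x3,x7},{x5,x7},{x6,x7},{x1,x5,x7},{x3,x6,x7}} A45={{x2,x7},{x3,x7},{x6,x7},{x3,x6,x7}}
  A123={{x1,x6},{x1,x2,x6}} A124={{x1,x6},{x1,x2,x6}} A134={{x1,x3},{x1,x6},{x3,x4},{x1,x2,x6},{x2,x3,x4}} A135={{x1,x7},{x5,x7},{x1,x5,x7}} A234={{x6},{x1,x6},{x2,x6},{x3,x6},{x6,x7},{x1,x2,x6},{x3,x6,x7}} A235={{x6,x7},{x3,x6,x7}} A245={{x6,x7},{x3,x6,x7}} A345={{x2,x7},{x3,x7},{x6,x7},{x3,x6,x7}}
  A1234={{x1,x6},{x1,x2,x6}} A2345={{x6,x7},{x3,x6,x7}}
components per intersection:
  A1: {{x1},{x4},{x5},{x1,x2},{x1,x3},{x1,x4},{x1,x5},{x1,x6},{x1,x7},{x2,x4},{x3,x4},{x4,x5},{x5,x7},{x1,x2,x6},{x1,x4,x5},{x1,x5,x7},{x2,x3,x4}}
  A2: {{x6},{x1,x6},{x2,x6},{x3,x6},{x6,x7},{x1,x2,x6},{x3,x6,x7}}
  A3: {{x3},{x6},{x7},{x1,x3},{x1,x6},{x1,x7},{x2,x3},{x2,x6},{x2,x7},{x3,x4},{x3,x6},{x3,x7},{x5,x7},{x6,x7},{x1,x2,x6},{x1,x5,x7},{x2,x3,x4},{x3,x6,x7}}
  A4: {{x2},{x3},{x6},{x1,x2},{x1,x3},{x1,x6},{x2,x3},{x2,x4},{x2,x6},{x2,x7},{x3,x4},{x3,x6},{x3,x7},{x6,x7},{x1,x2,x6},{x2,x3,x4},{x3,x6,x7}}
  A5: {{x7},{x1,x7},{x2,x7},{x3,x7},{x5,x7},{x6,x7},{x1,x5,x7},{x3,x6,x7}}
  A12: {{x1,x6},{x1,x2,x6}}
  A13: {{x1,x3}} {{x1,x6},{x1,x2,x6}} {{x1,x7},{x5,x7},{x1,x5,x7}} {{x3,x4},{x2,x3,x4}}
  A14: {{x1,x2},{x1,x6},{x1,x2,x6}} {{x1,x3}} {{x2,x4},{x3,x4},{x2,x3,x4}}
  A15: {{x1,x7},{x5,x7},{x1,x5,x7}}
  A23: {{x6},{x1,x6},{x2,x6},{x3,x6},{x6,x7},{x1,x2,x6},{x3,x6,x7}}
  A24: {{x6},{x1,x6},{x2,x6},{x3,x6},{x6,x7},{x1,x2,x6},{x3,x6,x7}}
  A25: {{x6,x7},{x3,x6,x7}}
  A34: {{x3},{x6},{x1,x3},{x1,x6},{x2,x3},{x2,x6},{x3,x4},{x3,x6},{x3,x7},{x6,x7},{x1,x2,x6},{x2,x3,x4},{x3,x6,x7}} {{x2,x7}}
  A35: {{x7},{x1,x7},{x2,x7},{x3,x7},{x5,x7},{x6,x7},{x1,x5,x7},{x3,x6,x7}}
  A45: {{x2,x7}} {{x3,x7},{x6,x7},{x3,x6,x7}}
  A123: {{x1,x6},{x1,x2,x6}}
  A124: {{x1,x6},{x1,x2,x6}}
  A134: {{x1,x3}} {{x1,x6},{x1,x2,x6}} {{x3,x4},{x2,x3,x4}}
  A135: {{x1,x7},{x5,x7},{x1,x5,x7}}
  A234: {{x6},{x1,x6},{x2,x6},{x3,x6},{x6,x7},{x1,x2,x6},{x3,x6,x7}}
  A235: {{x6,x7},{x3,x6,x7}}
  A245: {{x6,x7},{x3,x6,x7}}
  A345: {{x2,x7}} {{x3,x7},{x6,x7},{x3,x6,x7}}
  A1234: {{x1,x6},{x1,x2,x6}}
  A2345: {{x6,x7},{x3,x6,x7}}
C dims 5,17,11,2; δ0: rk 4, SNF 1^4; δ1: rk 9, SNF 1^9; δ2: rk 2, SNF 1^2
Ȟ^0: (5−4)−0=1 ⇒ Z
Ȟ^1: (17−9)−4=4 ⇒ Z^4
Ȟ^2: (11−2)−9=0 ⇒ 0


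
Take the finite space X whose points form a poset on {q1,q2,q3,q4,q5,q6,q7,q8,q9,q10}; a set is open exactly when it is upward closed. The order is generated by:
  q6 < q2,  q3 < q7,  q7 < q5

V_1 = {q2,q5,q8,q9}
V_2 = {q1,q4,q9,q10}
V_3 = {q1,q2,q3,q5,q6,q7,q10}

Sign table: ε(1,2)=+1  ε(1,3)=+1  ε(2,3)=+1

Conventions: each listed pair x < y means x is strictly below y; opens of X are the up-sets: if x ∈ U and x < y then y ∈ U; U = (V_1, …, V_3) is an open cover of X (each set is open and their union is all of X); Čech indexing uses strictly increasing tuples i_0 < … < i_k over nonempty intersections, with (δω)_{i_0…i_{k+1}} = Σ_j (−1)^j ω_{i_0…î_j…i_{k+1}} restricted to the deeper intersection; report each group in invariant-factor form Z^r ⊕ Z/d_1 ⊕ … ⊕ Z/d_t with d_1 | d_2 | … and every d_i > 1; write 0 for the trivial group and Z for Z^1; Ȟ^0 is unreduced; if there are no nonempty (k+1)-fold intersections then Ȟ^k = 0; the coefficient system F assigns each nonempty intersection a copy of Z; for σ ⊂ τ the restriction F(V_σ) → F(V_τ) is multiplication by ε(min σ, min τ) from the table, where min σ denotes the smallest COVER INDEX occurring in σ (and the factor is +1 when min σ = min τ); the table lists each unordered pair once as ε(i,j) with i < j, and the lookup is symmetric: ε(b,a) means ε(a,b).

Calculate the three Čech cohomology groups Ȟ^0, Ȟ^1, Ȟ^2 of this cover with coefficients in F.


Ȟ^0 = Z,  Ȟ^1 = Z,  Ȟ^2 = 0

nonempty overlaps:
  V12={q9} V13={q2,q5} V23={q1,q10}
C dims 3,3; δ0: rk 2, SNF 1^2
degree 0: 3−2−0 = 1 → Ȟ^0 ≅ Z
degree 1: 3−0−2 = 1 → Ȟ^1 ≅ Z
degree 2: 0−0−0 = 0 → Ȟ^2 ≅ 0
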